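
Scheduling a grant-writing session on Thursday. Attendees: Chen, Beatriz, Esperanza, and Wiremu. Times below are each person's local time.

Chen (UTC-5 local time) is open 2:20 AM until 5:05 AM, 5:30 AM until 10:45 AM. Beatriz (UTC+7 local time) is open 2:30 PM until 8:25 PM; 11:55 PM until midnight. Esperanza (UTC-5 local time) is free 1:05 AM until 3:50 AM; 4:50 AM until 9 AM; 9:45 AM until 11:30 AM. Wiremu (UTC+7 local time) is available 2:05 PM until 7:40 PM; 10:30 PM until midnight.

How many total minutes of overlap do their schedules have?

Chen in UTC: 07:20-10:05, 10:30-15:45 (add 5h to convert from UTC-5).
Beatriz in UTC: 07:30-13:25, 16:55-17:00 (subtract 7h to convert from UTC+7).
Esperanza in UTC: 06:05-08:50, 09:50-14:00, 14:45-16:30 (add 5h to convert from UTC-5).
Wiremu in UTC: 07:05-12:40, 15:30-17:00 (subtract 7h to convert from UTC+7).
Chen ∩ Beatriz: 07:30-10:05, 10:30-13:25.
Chen ∩ Beatriz ∩ Esperanza: 07:30-08:50, 09:50-10:05, 10:30-13:25.
Chen ∩ Beatriz ∩ Esperanza ∩ Wiremu: 07:30-08:50, 09:50-10:05, 10:30-12:40.
Those are the intersection windows.
Summing the common windows: 80 + 15 + 130 = 225 minutes.

225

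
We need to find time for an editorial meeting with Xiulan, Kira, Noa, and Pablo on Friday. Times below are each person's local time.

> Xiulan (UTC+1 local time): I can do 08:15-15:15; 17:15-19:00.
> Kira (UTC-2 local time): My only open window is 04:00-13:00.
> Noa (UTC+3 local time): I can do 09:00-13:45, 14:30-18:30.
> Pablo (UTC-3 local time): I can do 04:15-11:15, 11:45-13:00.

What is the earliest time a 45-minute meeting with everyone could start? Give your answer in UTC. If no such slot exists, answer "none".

07:15

Xiulan in UTC: 07:15-14:15, 16:15-18:00 (subtract 1h to convert from UTC+1).
Kira in UTC: 06:00-15:00 (add 2h to convert from UTC-2).
Noa in UTC: 06:00-10:45, 11:30-15:30 (subtract 3h to convert from UTC+3).
Pablo in UTC: 07:15-14:15, 14:45-16:00 (add 3h to convert from UTC-3).
Xiulan ∩ Kira: 07:15-14:15.
Xiulan ∩ Kira ∩ Noa: 07:15-10:45, 11:30-14:15.
Xiulan ∩ Kira ∩ Noa ∩ Pablo: 07:15-10:45, 11:30-14:15.
So the common availability across everyone is 07:15-10:45, 11:30-14:15.
The first common window of at least 45 minutes is 07:15-10:45, so the earliest start is 07:15.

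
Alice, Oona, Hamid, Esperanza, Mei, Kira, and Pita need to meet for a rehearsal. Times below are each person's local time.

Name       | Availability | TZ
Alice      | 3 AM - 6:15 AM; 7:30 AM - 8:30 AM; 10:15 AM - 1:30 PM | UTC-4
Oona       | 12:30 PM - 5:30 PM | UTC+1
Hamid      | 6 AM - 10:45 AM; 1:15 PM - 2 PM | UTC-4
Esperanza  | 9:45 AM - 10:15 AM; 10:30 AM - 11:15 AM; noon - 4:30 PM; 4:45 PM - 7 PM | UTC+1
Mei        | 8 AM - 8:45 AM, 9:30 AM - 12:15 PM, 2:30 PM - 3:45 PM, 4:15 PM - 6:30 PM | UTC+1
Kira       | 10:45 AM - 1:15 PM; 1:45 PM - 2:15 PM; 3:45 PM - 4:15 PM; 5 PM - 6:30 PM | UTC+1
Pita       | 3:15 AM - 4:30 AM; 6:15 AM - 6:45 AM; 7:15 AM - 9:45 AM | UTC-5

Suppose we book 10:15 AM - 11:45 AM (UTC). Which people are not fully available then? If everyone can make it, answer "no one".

Alice, Esperanza, Mei, Oona, Pita

Alice in UTC: 07:00-10:15, 11:30-12:30, 14:15-17:30 (add 4h to convert from UTC-4).
Oona in UTC: 11:30-16:30 (subtract 1h to convert from UTC+1).
Hamid in UTC: 10:00-14:45, 17:15-18:00 (add 4h to convert from UTC-4).
Esperanza in UTC: 08:45-09:15, 09:30-10:15, 11:00-15:30, 15:45-18:00 (subtract 1h to convert from UTC+1).
Mei in UTC: 07:00-07:45, 08:30-11:15, 13:30-14:45, 15:15-17:30 (subtract 1h to convert from UTC+1).
Kira in UTC: 09:45-12:15, 12:45-13:15, 14:45-15:15, 16:00-17:30 (subtract 1h to convert from UTC+1).
Pita in UTC: 08:15-09:30, 11:15-11:45, 12:15-14:45 (add 5h to convert from UTC-5).
Alice: not fully free for 10:15-11:45. Oona: not fully free for 10:15-11:45. Hamid: free for 10:15-11:45. Esperanza: not fully free for 10:15-11:45. Mei: not fully free for 10:15-11:45. Kira: free for 10:15-11:45. Pita: not fully free for 10:15-11:45.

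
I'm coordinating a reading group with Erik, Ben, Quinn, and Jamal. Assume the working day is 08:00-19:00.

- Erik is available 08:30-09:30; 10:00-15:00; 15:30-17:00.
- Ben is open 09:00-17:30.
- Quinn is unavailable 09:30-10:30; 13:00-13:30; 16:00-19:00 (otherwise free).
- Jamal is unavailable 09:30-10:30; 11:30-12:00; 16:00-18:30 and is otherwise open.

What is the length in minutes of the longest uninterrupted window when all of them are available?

Erik free: 08:30-09:30, 10:00-15:00, 15:30-17:00.
Ben free: 09:00-17:30.
Quinn free: 08:00-09:30, 10:30-13:00, 13:30-16:00 (invert busy blocks within the working day).
Jamal free: 08:00-09:30, 10:30-11:30, 12:00-16:00, 18:30-19:00 (invert busy blocks within the working day).
Erik ∩ Ben: 09:00-09:30, 10:00-15:00, 15:30-17:00.
Erik ∩ Ben ∩ Quinn: 09:00-09:30, 10:30-13:00, 13:30-15:00, 15:30-16:00.
Erik ∩ Ben ∩ Quinn ∩ Jamal: 09:00-09:30, 10:30-11:30, 12:00-13:00, 13:30-15:00, 15:30-16:00.
The longest is 13:30-15:00 at 90 minutes.

90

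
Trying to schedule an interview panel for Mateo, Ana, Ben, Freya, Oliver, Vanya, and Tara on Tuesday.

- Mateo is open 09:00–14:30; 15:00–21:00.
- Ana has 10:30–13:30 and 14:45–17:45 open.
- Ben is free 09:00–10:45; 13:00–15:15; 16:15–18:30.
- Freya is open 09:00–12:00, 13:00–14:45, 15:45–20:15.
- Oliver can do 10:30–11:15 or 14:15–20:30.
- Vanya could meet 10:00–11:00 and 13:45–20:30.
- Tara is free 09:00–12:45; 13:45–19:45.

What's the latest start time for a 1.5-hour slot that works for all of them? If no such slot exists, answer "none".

16:15

Mateo ∩ Ana: 10:30-13:30, 15:00-17:45.
Mateo ∩ Ana ∩ Ben: 10:30-10:45, 13:00-13:30, 15:00-15:15, 16:15-17:45.
Mateo ∩ Ana ∩ Ben ∩ Freya: 10:30-10:45, 13:00-13:30, 16:15-17:45.
Mateo ∩ Ana ∩ Ben ∩ Freya ∩ Oliver: 10:30-10:45, 16:15-17:45.
Mateo ∩ Ana ∩ Ben ∩ Freya ∩ Oliver ∩ Vanya: 10:30-10:45, 16:15-17:45.
Mateo ∩ Ana ∩ Ben ∩ Freya ∩ Oliver ∩ Vanya ∩ Tara: 10:30-10:45, 16:15-17:45.
The last common window of at least 90 minutes is 16:15-17:45; a 90-minute meeting can start as late as 16:15 and still end by 17:45.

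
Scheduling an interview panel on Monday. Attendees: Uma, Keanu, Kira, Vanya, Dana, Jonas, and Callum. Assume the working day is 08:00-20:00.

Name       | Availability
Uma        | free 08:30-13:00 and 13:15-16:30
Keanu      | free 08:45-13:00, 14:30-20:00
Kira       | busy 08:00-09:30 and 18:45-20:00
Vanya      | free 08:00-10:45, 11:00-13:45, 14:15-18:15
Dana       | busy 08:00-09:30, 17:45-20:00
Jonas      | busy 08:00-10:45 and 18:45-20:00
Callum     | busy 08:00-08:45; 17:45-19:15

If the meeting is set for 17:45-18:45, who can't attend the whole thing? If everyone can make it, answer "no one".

Callum, Dana, Uma, Vanya

Uma free: 08:30-13:00, 13:15-16:30.
Keanu free: 08:45-13:00, 14:30-20:00.
Kira free: 09:30-18:45 (invert busy blocks within the working day).
Vanya free: 08:00-10:45, 11:00-13:45, 14:15-18:15.
Dana free: 09:30-17:45 (invert busy blocks within the working day).
Jonas free: 10:45-18:45 (invert busy blocks within the working day).
Callum free: 08:45-17:45, 19:15-20:00 (invert busy blocks within the working day).
Uma: not fully free for 17:45-18:45. Keanu: free for 17:45-18:45. Kira: free for 17:45-18:45. Vanya: not fully free for 17:45-18:45. Dana: not fully free for 17:45-18:45. Jonas: free for 17:45-18:45. Callum: not fully free for 17:45-18:45.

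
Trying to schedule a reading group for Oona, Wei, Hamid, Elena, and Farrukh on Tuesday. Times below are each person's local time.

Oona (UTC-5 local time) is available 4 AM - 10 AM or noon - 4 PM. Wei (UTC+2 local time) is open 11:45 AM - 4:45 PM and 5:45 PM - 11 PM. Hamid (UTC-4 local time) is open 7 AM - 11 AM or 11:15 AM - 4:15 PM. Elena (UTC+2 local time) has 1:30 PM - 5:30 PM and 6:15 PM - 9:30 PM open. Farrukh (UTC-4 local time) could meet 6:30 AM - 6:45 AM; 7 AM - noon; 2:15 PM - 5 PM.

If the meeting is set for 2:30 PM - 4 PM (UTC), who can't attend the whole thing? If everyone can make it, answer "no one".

Oona in UTC: 09:00-15:00, 17:00-21:00 (add 5h to convert from UTC-5).
Wei in UTC: 09:45-14:45, 15:45-21:00 (subtract 2h to convert from UTC+2).
Hamid in UTC: 11:00-15:00, 15:15-20:15 (add 4h to convert from UTC-4).
Elena in UTC: 11:30-15:30, 16:15-19:30 (subtract 2h to convert from UTC+2).
Farrukh in UTC: 10:30-10:45, 11:00-16:00, 18:15-21:00 (add 4h to convert from UTC-4).
Oona: not fully free for 14:30-16:00. Wei: not fully free for 14:30-16:00. Hamid: not fully free for 14:30-16:00. Elena: not fully free for 14:30-16:00. Farrukh: free for 14:30-16:00.

Elena, Hamid, Oona, Wei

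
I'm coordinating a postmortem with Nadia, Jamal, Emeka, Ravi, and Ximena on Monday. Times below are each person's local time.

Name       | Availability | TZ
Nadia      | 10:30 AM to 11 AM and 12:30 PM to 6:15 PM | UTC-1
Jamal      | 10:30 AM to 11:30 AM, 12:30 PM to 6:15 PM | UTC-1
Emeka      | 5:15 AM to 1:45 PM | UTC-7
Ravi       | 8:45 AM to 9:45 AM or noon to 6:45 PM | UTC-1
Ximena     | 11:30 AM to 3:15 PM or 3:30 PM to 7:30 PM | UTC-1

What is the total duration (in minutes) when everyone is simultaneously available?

Nadia in UTC: 11:30-12:00, 13:30-19:15 (add 1h to convert from UTC-1).
Jamal in UTC: 11:30-12:30, 13:30-19:15 (add 1h to convert from UTC-1).
Emeka in UTC: 12:15-20:45 (add 7h to convert from UTC-7).
Ravi in UTC: 09:45-10:45, 13:00-19:45 (add 1h to convert from UTC-1).
Ximena in UTC: 12:30-16:15, 16:30-20:30 (add 1h to convert from UTC-1).
Nadia ∩ Jamal: 11:30-12:00, 13:30-19:15.
Nadia ∩ Jamal ∩ Emeka: 13:30-19:15.
Nadia ∩ Jamal ∩ Emeka ∩ Ravi: 13:30-19:15.
Nadia ∩ Jamal ∩ Emeka ∩ Ravi ∩ Ximena: 13:30-16:15, 16:30-19:15.
Summing the common windows: 165 + 165 = 330 minutes.

330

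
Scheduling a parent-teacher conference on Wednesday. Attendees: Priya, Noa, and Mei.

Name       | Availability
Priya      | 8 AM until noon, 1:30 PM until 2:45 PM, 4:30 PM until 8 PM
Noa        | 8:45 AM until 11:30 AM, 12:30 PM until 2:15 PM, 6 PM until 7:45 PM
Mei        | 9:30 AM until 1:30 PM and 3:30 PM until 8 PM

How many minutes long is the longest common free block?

120

Priya ∩ Noa: 08:45-11:30, 13:30-14:15, 18:00-19:45.
Priya ∩ Noa ∩ Mei: 09:30-11:30, 18:00-19:45.
So the common availability across everyone is 09:30-11:30, 18:00-19:45.
The longest is 09:30-11:30 at 120 minutes.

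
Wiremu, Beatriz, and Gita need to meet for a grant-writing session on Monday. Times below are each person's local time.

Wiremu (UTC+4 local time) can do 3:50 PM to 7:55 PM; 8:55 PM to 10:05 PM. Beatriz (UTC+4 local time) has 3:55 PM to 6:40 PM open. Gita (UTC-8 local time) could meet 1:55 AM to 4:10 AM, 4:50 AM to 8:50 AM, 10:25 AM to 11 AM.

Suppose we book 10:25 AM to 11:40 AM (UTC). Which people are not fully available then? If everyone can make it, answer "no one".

Beatriz, Wiremu

Wiremu in UTC: 11:50-15:55, 16:55-18:05 (subtract 4h to convert from UTC+4).
Beatriz in UTC: 11:55-14:40 (subtract 4h to convert from UTC+4).
Gita in UTC: 09:55-12:10, 12:50-16:50, 18:25-19:00 (add 8h to convert from UTC-8).
Wiremu: not fully free for 10:25-11:40. Beatriz: not fully free for 10:25-11:40. Gita: free for 10:25-11:40.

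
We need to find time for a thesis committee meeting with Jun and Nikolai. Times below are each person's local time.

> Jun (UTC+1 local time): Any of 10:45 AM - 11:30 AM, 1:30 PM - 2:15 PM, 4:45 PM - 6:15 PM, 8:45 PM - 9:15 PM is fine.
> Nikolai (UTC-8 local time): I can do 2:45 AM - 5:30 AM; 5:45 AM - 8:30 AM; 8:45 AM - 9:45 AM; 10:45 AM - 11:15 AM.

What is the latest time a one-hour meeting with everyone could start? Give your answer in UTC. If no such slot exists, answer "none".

none

Jun in UTC: 09:45-10:30, 12:30-13:15, 15:45-17:15, 19:45-20:15 (subtract 1h to convert from UTC+1).
Nikolai in UTC: 10:45-13:30, 13:45-16:30, 16:45-17:45, 18:45-19:15 (add 8h to convert from UTC-8).
Jun ∩ Nikolai: 12:30-13:15, 15:45-16:30, 16:45-17:15.
No common window is at least 60 minutes long.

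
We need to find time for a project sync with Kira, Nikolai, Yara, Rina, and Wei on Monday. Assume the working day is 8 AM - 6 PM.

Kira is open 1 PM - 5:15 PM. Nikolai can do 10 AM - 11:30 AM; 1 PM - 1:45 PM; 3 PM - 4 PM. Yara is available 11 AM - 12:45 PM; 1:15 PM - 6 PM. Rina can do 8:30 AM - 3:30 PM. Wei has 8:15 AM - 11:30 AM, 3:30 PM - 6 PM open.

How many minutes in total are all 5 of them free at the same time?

Kira ∩ Nikolai: 13:00-13:45, 15:00-16:00.
Kira ∩ Nikolai ∩ Yara: 13:15-13:45, 15:00-16:00.
Kira ∩ Nikolai ∩ Yara ∩ Rina: 13:15-13:45, 15:00-15:30.
Kira ∩ Nikolai ∩ Yara ∩ Rina ∩ Wei: ∅.
There is no time when everyone is free.
There is no common window, so the total is 0 minutes.

0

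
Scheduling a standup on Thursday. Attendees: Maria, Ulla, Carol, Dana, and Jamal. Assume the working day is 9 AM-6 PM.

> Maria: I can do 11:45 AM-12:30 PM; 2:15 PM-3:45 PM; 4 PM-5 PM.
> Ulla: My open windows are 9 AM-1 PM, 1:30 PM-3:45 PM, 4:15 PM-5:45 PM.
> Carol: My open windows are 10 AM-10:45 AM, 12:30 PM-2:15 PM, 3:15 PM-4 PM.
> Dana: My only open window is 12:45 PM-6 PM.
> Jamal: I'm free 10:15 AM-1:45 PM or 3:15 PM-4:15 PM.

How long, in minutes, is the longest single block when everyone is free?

Maria ∩ Ulla: 11:45-12:30, 14:15-15:45, 16:15-17:00.
Maria ∩ Ulla ∩ Carol: 15:15-15:45.
Maria ∩ Ulla ∩ Carol ∩ Dana: 15:15-15:45.
Maria ∩ Ulla ∩ Carol ∩ Dana ∩ Jamal: 15:15-15:45.
Those are the intersection windows.
The longest is 15:15-15:45 at 30 minutes.

30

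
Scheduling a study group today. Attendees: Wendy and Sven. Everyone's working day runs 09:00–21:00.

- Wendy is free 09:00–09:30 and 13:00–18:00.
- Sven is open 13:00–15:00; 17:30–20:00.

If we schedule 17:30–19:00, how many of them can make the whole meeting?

Sven can make the full 17:30-19:00 slot — that's 1.

1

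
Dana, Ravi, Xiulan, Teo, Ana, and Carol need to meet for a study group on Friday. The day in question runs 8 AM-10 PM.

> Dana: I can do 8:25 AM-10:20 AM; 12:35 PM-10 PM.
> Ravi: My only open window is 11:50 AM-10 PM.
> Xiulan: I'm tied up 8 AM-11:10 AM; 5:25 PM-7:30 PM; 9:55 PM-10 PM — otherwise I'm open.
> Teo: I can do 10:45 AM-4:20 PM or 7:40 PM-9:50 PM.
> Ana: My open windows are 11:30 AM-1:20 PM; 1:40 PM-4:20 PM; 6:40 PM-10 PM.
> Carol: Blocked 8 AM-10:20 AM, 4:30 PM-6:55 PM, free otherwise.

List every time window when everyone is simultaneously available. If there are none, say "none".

12:35-13:20, 13:40-16:20, 19:40-21:50

Dana free: 08:25-10:20, 12:35-22:00.
Ravi free: 11:50-22:00.
Xiulan free: 11:10-17:25, 19:30-21:55 (invert busy blocks within the working day).
Teo free: 10:45-16:20, 19:40-21:50.
Ana free: 11:30-13:20, 13:40-16:20, 18:40-22:00.
Carol free: 10:20-16:30, 18:55-22:00 (invert busy blocks within the working day).
Dana ∩ Ravi: 12:35-22:00.
Dana ∩ Ravi ∩ Xiulan: 12:35-17:25, 19:30-21:55.
Dana ∩ Ravi ∩ Xiulan ∩ Teo: 12:35-16:20, 19:40-21:50.
Dana ∩ Ravi ∩ Xiulan ∩ Teo ∩ Ana: 12:35-13:20, 13:40-16:20, 19:40-21:50.
Dana ∩ Ravi ∩ Xiulan ∩ Teo ∩ Ana ∩ Carol: 12:35-13:20, 13:40-16:20, 19:40-21:50.
So the common availability across everyone is 12:35-13:20, 13:40-16:20, 19:40-21:50.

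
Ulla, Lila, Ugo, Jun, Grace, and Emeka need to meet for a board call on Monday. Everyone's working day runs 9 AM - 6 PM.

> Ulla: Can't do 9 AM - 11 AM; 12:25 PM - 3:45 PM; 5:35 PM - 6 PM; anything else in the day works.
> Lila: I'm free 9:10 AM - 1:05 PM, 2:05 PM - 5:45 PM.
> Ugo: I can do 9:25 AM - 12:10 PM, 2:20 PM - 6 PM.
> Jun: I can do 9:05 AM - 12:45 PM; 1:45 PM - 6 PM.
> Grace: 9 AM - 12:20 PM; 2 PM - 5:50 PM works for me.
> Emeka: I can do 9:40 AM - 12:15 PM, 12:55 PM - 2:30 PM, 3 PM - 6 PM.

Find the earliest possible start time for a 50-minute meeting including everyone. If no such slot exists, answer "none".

Ulla free: 11:00-12:25, 15:45-17:35 (invert busy blocks within the working day).
Lila free: 09:10-13:05, 14:05-17:45.
Ugo free: 09:25-12:10, 14:20-18:00.
Jun free: 09:05-12:45, 13:45-18:00.
Grace free: 09:00-12:20, 14:00-17:50.
Emeka free: 09:40-12:15, 12:55-14:30, 15:00-18:00.
Ulla ∩ Lila: 11:00-12:25, 15:45-17:35.
Ulla ∩ Lila ∩ Ugo: 11:00-12:10, 15:45-17:35.
Ulla ∩ Lila ∩ Ugo ∩ Jun: 11:00-12:10, 15:45-17:35.
Ulla ∩ Lila ∩ Ugo ∩ Jun ∩ Grace: 11:00-12:10, 15:45-17:35.
Ulla ∩ Lila ∩ Ugo ∩ Jun ∩ Grace ∩ Emeka: 11:00-12:10, 15:45-17:35.
The first common window of at least 50 minutes is 11:00-12:10, so the earliest start is 11:00.

11:00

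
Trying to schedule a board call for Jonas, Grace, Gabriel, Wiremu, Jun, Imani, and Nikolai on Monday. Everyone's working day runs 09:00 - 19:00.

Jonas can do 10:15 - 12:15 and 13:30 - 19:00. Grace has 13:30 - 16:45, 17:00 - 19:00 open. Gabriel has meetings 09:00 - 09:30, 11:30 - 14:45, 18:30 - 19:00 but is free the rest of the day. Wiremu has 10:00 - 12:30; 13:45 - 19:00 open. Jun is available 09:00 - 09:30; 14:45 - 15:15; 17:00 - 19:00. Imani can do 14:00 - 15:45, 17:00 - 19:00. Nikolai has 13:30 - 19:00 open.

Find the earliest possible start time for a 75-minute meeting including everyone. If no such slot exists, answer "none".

Jonas free: 10:15-12:15, 13:30-19:00.
Grace free: 13:30-16:45, 17:00-19:00.
Gabriel free: 09:30-11:30, 14:45-18:30 (invert busy blocks within the working day).
Wiremu free: 10:00-12:30, 13:45-19:00.
Jun free: 09:00-09:30, 14:45-15:15, 17:00-19:00.
Imani free: 14:00-15:45, 17:00-19:00.
Nikolai free: 13:30-19:00.
Jonas ∩ Grace: 13:30-16:45, 17:00-19:00.
Jonas ∩ Grace ∩ Gabriel: 14:45-16:45, 17:00-18:30.
Jonas ∩ Grace ∩ Gabriel ∩ Wiremu: 14:45-16:45, 17:00-18:30.
Jonas ∩ Grace ∩ Gabriel ∩ Wiremu ∩ Jun: 14:45-15:15, 17:00-18:30.
Jonas ∩ Grace ∩ Gabriel ∩ Wiremu ∩ Jun ∩ Imani: 14:45-15:15, 17:00-18:30.
Jonas ∩ Grace ∩ Gabriel ∩ Wiremu ∩ Jun ∩ Imani ∩ Nikolai: 14:45-15:15, 17:00-18:30.
The first common window of at least 75 minutes is 17:00-18:30, so the earliest start is 17:00.

17:00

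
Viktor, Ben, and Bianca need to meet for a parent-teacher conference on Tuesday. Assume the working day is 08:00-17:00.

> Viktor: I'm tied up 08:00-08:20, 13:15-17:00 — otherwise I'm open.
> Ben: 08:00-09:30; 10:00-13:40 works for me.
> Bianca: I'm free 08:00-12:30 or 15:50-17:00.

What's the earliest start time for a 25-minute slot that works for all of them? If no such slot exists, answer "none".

Viktor free: 08:20-13:15 (invert busy blocks within the working day).
Ben free: 08:00-09:30, 10:00-13:40.
Bianca free: 08:00-12:30, 15:50-17:00.
Viktor ∩ Ben: 08:20-09:30, 10:00-13:15.
Viktor ∩ Ben ∩ Bianca: 08:20-09:30, 10:00-12:30.
The first common window of at least 25 minutes is 08:20-09:30, so the earliest start is 08:20.

08:20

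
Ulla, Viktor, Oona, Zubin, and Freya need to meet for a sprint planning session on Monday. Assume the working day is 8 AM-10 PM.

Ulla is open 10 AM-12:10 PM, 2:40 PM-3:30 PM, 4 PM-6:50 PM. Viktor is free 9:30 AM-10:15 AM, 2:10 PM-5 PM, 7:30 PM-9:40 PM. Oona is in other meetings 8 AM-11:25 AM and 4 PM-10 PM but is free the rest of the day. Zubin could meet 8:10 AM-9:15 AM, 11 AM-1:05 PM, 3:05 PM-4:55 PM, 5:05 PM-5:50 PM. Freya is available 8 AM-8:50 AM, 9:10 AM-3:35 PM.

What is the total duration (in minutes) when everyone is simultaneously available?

25

Ulla free: 10:00-12:10, 14:40-15:30, 16:00-18:50.
Viktor free: 09:30-10:15, 14:10-17:00, 19:30-21:40.
Oona free: 11:25-16:00 (invert busy blocks within the working day).
Zubin free: 08:10-09:15, 11:00-13:05, 15:05-16:55, 17:05-17:50.
Freya free: 08:00-08:50, 09:10-15:35.
Ulla ∩ Viktor: 10:00-10:15, 14:40-15:30, 16:00-17:00.
Ulla ∩ Viktor ∩ Oona: 14:40-15:30.
Ulla ∩ Viktor ∩ Oona ∩ Zubin: 15:05-15:30.
Ulla ∩ Viktor ∩ Oona ∩ Zubin ∩ Freya: 15:05-15:30.
That's a single block of 25 minutes.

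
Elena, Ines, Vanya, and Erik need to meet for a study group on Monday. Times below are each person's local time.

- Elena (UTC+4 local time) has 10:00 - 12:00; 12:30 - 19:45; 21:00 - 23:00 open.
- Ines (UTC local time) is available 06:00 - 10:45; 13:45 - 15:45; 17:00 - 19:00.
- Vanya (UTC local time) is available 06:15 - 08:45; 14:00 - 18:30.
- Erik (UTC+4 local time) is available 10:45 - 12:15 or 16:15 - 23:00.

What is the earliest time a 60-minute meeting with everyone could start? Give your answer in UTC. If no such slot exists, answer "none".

Elena in UTC: 06:00-08:00, 08:30-15:45, 17:00-19:00 (subtract 4h to convert from UTC+4).
Ines in UTC: 06:00-10:45, 13:45-15:45, 17:00-19:00.
Vanya in UTC: 06:15-08:45, 14:00-18:30.
Erik in UTC: 06:45-08:15, 12:15-19:00 (subtract 4h to convert from UTC+4).
Elena ∩ Ines: 06:00-08:00, 08:30-10:45, 13:45-15:45, 17:00-19:00.
Elena ∩ Ines ∩ Vanya: 06:15-08:00, 08:30-08:45, 14:00-15:45, 17:00-18:30.
Elena ∩ Ines ∩ Vanya ∩ Erik: 06:45-08:00, 14:00-15:45, 17:00-18:30.
The first common window of at least 60 minutes is 06:45-08:00, so the earliest start is 06:45.

06:45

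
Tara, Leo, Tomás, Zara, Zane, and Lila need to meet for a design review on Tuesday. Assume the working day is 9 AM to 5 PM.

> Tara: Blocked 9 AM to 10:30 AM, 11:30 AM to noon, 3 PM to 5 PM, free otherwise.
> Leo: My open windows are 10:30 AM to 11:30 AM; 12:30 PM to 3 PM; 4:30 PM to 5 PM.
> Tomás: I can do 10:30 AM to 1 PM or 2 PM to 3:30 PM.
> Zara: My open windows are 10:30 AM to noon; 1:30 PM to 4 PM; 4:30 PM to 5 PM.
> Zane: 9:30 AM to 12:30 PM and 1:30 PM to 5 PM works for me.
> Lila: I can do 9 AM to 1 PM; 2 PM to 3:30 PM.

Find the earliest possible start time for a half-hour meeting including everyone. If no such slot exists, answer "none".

Tara free: 10:30-11:30, 12:00-15:00 (invert busy blocks within the working day).
Leo free: 10:30-11:30, 12:30-15:00, 16:30-17:00.
Tomás free: 10:30-13:00, 14:00-15:30.
Zara free: 10:30-12:00, 13:30-16:00, 16:30-17:00.
Zane free: 09:30-12:30, 13:30-17:00.
Lila free: 09:00-13:00, 14:00-15:30.
Tara ∩ Leo: 10:30-11:30, 12:30-15:00.
Tara ∩ Leo ∩ Tomás: 10:30-11:30, 12:30-13:00, 14:00-15:00.
Tara ∩ Leo ∩ Tomás ∩ Zara: 10:30-11:30, 14:00-15:00.
Tara ∩ Leo ∩ Tomás ∩ Zara ∩ Zane: 10:30-11:30, 14:00-15:00.
Tara ∩ Leo ∩ Tomás ∩ Zara ∩ Zane ∩ Lila: 10:30-11:30, 14:00-15:00.
The first common window of at least 30 minutes is 10:30-11:30, so the earliest start is 10:30.

10:30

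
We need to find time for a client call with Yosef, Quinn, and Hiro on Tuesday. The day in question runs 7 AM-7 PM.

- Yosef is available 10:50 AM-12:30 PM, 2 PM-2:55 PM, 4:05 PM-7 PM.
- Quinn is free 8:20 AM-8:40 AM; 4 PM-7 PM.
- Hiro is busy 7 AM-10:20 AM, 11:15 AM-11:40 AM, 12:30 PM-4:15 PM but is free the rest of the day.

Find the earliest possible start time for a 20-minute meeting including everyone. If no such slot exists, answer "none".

Yosef free: 10:50-12:30, 14:00-14:55, 16:05-19:00.
Quinn free: 08:20-08:40, 16:00-19:00.
Hiro free: 10:20-11:15, 11:40-12:30, 16:15-19:00 (invert busy blocks within the working day).
Yosef ∩ Quinn: 16:05-19:00.
Yosef ∩ Quinn ∩ Hiro: 16:15-19:00.
The first common window of at least 20 minutes is 16:15-19:00, so the earliest start is 16:15.

16:15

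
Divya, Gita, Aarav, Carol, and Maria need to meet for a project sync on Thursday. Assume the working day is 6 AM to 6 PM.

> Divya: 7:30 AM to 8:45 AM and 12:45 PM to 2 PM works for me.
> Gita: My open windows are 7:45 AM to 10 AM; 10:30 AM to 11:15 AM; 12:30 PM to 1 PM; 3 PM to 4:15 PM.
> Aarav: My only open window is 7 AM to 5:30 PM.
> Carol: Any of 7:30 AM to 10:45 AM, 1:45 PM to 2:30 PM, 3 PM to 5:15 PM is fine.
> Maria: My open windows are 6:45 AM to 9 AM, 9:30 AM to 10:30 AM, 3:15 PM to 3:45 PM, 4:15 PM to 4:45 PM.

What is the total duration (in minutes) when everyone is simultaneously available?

Divya ∩ Gita: 07:45-08:45, 12:45-13:00.
Divya ∩ Gita ∩ Aarav: 07:45-08:45, 12:45-13:00.
Divya ∩ Gita ∩ Aarav ∩ Carol: 07:45-08:45.
Divya ∩ Gita ∩ Aarav ∩ Carol ∩ Maria: 07:45-08:45.
That's a single block of 60 minutes.

60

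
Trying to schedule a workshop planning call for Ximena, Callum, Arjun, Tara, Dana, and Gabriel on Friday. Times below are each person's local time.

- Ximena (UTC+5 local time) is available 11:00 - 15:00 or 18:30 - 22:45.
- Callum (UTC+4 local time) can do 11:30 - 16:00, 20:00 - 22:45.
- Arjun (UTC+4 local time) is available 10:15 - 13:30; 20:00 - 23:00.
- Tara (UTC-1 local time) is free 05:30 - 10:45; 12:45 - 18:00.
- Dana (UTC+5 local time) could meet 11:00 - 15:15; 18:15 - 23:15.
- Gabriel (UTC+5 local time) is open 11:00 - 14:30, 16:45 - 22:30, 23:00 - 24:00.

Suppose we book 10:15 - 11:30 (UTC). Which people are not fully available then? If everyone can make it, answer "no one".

Ximena in UTC: 06:00-10:00, 13:30-17:45 (subtract 5h to convert from UTC+5).
Callum in UTC: 07:30-12:00, 16:00-18:45 (subtract 4h to convert from UTC+4).
Arjun in UTC: 06:15-09:30, 16:00-19:00 (subtract 4h to convert from UTC+4).
Tara in UTC: 06:30-11:45, 13:45-19:00 (add 1h to convert from UTC-1).
Dana in UTC: 06:00-10:15, 13:15-18:15 (subtract 5h to convert from UTC+5).
Gabriel in UTC: 06:00-09:30, 11:45-17:30, 18:00-19:00 (subtract 5h to convert from UTC+5).
Ximena: not fully free for 10:15-11:30. Callum: free for 10:15-11:30. Arjun: not fully free for 10:15-11:30. Tara: free for 10:15-11:30. Dana: not fully free for 10:15-11:30. Gabriel: not fully free for 10:15-11:30.

Arjun, Dana, Gabriel, Ximena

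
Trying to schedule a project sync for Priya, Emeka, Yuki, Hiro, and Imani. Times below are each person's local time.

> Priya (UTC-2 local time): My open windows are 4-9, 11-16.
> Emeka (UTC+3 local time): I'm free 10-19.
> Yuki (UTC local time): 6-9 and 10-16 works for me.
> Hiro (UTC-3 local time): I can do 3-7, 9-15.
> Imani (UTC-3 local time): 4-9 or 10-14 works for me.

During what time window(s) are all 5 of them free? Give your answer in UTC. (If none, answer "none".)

Priya in UTC: 06:00-11:00, 13:00-18:00 (add 2h to convert from UTC-2).
Emeka in UTC: 07:00-16:00 (subtract 3h to convert from UTC+3).
Yuki in UTC: 06:00-09:00, 10:00-16:00.
Hiro in UTC: 06:00-10:00, 12:00-18:00 (add 3h to convert from UTC-3).
Imani in UTC: 07:00-12:00, 13:00-17:00 (add 3h to convert from UTC-3).
Priya ∩ Emeka: 07:00-11:00, 13:00-16:00.
Priya ∩ Emeka ∩ Yuki: 07:00-09:00, 10:00-11:00, 13:00-16:00.
Priya ∩ Emeka ∩ Yuki ∩ Hiro: 07:00-09:00, 13:00-16:00.
Priya ∩ Emeka ∩ Yuki ∩ Hiro ∩ Imani: 07:00-09:00, 13:00-16:00.

07:00-09:00, 13:00-16:00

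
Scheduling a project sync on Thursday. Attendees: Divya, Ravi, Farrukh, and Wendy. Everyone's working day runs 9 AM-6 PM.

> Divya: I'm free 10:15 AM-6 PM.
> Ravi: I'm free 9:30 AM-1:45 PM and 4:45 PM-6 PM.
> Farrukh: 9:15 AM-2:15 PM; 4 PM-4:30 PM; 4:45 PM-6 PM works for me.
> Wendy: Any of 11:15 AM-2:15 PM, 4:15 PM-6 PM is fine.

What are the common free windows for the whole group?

11:15-13:45, 16:45-18:00

Divya ∩ Ravi: 10:15-13:45, 16:45-18:00.
Divya ∩ Ravi ∩ Farrukh: 10:15-13:45, 16:45-18:00.
Divya ∩ Ravi ∩ Farrukh ∩ Wendy: 11:15-13:45, 16:45-18:00.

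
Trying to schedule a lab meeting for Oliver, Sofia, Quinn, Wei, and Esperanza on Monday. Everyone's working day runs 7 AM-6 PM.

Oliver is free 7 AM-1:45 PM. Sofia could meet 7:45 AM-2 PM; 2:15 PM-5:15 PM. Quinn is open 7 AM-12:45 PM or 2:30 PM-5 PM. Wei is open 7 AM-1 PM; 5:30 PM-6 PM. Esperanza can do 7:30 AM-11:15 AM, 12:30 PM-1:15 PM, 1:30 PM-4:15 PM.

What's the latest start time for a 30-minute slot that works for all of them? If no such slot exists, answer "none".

10:45

Oliver ∩ Sofia: 07:45-13:45.
Oliver ∩ Sofia ∩ Quinn: 07:45-12:45.
Oliver ∩ Sofia ∩ Quinn ∩ Wei: 07:45-12:45.
Oliver ∩ Sofia ∩ Quinn ∩ Wei ∩ Esperanza: 07:45-11:15, 12:30-12:45.
Those are the intersection windows.
The last common window of at least 30 minutes is 07:45-11:15; a 30-minute meeting can start as late as 10:45 and still end by 11:15.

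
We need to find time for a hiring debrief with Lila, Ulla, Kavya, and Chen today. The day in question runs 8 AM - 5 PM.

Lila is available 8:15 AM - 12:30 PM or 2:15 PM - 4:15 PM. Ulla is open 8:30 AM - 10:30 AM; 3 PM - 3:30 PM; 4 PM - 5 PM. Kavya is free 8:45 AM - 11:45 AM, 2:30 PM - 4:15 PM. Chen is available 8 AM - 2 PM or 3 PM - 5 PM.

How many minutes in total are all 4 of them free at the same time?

150

Lila ∩ Ulla: 08:30-10:30, 15:00-15:30, 16:00-16:15.
Lila ∩ Ulla ∩ Kavya: 08:45-10:30, 15:00-15:30, 16:00-16:15.
Lila ∩ Ulla ∩ Kavya ∩ Chen: 08:45-10:30, 15:00-15:30, 16:00-16:15.
Summing the common windows: 105 + 30 + 15 = 150 minutes.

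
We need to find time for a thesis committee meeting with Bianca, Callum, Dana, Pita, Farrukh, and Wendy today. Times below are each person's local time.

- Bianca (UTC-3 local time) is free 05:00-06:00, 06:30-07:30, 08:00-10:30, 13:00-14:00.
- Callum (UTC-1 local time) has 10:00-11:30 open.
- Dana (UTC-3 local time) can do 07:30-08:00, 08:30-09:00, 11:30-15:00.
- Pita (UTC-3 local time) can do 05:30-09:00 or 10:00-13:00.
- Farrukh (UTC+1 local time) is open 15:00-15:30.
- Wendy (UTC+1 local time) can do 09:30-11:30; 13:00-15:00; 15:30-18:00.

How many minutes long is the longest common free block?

Bianca in UTC: 08:00-09:00, 09:30-10:30, 11:00-13:30, 16:00-17:00 (add 3h to convert from UTC-3).
Callum in UTC: 11:00-12:30 (add 1h to convert from UTC-1).
Dana in UTC: 10:30-11:00, 11:30-12:00, 14:30-18:00 (add 3h to convert from UTC-3).
Pita in UTC: 08:30-12:00, 13:00-16:00 (add 3h to convert from UTC-3).
Farrukh in UTC: 14:00-14:30 (subtract 1h to convert from UTC+1).
Wendy in UTC: 08:30-10:30, 12:00-14:00, 14:30-17:00 (subtract 1h to convert from UTC+1).
Bianca ∩ Callum: 11:00-12:30.
Bianca ∩ Callum ∩ Dana: 11:30-12:00.
Bianca ∩ Callum ∩ Dana ∩ Pita: 11:30-12:00.
Bianca ∩ Callum ∩ Dana ∩ Pita ∩ Farrukh: ∅.
Bianca ∩ Callum ∩ Dana ∩ Pita ∩ Farrukh ∩ Wendy: ∅.
There is no time when everyone is free.
No common window exists, so the longest block is 0 minutes.

0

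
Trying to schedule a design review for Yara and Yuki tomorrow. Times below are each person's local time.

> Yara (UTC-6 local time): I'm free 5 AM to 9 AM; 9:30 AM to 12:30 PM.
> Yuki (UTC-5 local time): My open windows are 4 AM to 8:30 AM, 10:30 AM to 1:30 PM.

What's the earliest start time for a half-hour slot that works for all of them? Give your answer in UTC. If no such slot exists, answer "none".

Yara in UTC: 11:00-15:00, 15:30-18:30 (add 6h to convert from UTC-6).
Yuki in UTC: 09:00-13:30, 15:30-18:30 (add 5h to convert from UTC-5).
Yara ∩ Yuki: 11:00-13:30, 15:30-18:30.
So the common availability across everyone is 11:00-13:30, 15:30-18:30.
The first common window of at least 30 minutes is 11:00-13:30, so the earliest start is 11:00.

11:00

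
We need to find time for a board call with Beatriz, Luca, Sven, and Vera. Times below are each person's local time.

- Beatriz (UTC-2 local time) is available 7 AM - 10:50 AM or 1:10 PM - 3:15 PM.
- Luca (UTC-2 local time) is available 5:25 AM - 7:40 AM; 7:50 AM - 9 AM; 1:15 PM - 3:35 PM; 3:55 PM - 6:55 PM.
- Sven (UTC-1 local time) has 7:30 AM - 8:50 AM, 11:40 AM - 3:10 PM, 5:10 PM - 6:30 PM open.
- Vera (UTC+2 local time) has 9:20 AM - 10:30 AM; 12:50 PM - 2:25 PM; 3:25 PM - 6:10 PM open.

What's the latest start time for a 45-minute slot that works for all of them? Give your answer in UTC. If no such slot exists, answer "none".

Beatriz in UTC: 09:00-12:50, 15:10-17:15 (add 2h to convert from UTC-2).
Luca in UTC: 07:25-09:40, 09:50-11:00, 15:15-17:35, 17:55-20:55 (add 2h to convert from UTC-2).
Sven in UTC: 08:30-09:50, 12:40-16:10, 18:10-19:30 (add 1h to convert from UTC-1).
Vera in UTC: 07:20-08:30, 10:50-12:25, 13:25-16:10 (subtract 2h to convert from UTC+2).
Beatriz ∩ Luca: 09:00-09:40, 09:50-11:00, 15:15-17:15.
Beatriz ∩ Luca ∩ Sven: 09:00-09:40, 15:15-16:10.
Beatriz ∩ Luca ∩ Sven ∩ Vera: 15:15-16:10.
The last common window of at least 45 minutes is 15:15-16:10; a 45-minute meeting can start as late as 15:25 and still end by 16:10.

15:25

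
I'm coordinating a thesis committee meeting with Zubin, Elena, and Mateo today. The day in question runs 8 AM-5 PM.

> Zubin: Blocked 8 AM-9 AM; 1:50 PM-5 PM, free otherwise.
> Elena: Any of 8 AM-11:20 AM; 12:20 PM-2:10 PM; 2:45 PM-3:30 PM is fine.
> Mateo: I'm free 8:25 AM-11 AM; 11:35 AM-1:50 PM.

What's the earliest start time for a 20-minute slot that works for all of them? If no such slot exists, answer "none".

09:00

Zubin free: 09:00-13:50 (invert busy blocks within the working day).
Elena free: 08:00-11:20, 12:20-14:10, 14:45-15:30.
Mateo free: 08:25-11:00, 11:35-13:50.
Zubin ∩ Elena: 09:00-11:20, 12:20-13:50.
Zubin ∩ Elena ∩ Mateo: 09:00-11:00, 12:20-13:50.
The first common window of at least 20 minutes is 09:00-11:00, so the earliest start is 09:00.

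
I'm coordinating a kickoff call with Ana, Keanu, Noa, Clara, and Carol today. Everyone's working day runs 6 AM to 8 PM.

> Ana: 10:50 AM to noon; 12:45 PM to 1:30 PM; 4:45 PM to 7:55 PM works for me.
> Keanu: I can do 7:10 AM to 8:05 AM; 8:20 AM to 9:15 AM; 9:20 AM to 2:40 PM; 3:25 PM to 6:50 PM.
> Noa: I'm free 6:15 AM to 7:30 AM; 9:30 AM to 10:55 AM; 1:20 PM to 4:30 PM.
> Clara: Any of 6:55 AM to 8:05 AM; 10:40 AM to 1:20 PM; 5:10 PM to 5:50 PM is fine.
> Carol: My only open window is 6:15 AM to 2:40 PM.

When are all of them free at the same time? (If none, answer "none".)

Ana ∩ Keanu: 10:50-12:00, 12:45-13:30, 16:45-18:50.
Ana ∩ Keanu ∩ Noa: 10:50-10:55, 13:20-13:30.
Ana ∩ Keanu ∩ Noa ∩ Clara: 10:50-10:55.
Ana ∩ Keanu ∩ Noa ∩ Clara ∩ Carol: 10:50-10:55.
Those are the intersection windows.

10:50-10:55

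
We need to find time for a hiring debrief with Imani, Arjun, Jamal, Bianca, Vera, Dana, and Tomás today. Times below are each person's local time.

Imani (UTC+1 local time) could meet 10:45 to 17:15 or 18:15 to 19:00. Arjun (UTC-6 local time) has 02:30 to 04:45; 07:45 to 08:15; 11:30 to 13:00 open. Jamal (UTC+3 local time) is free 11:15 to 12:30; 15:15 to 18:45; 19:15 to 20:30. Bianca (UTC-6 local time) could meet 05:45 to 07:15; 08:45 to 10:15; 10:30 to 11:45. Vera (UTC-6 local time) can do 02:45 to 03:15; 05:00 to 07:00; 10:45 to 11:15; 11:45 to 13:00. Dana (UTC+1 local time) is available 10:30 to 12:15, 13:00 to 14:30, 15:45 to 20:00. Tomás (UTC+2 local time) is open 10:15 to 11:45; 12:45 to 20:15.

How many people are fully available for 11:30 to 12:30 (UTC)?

3

Imani in UTC: 09:45-16:15, 17:15-18:00 (subtract 1h to convert from UTC+1).
Arjun in UTC: 08:30-10:45, 13:45-14:15, 17:30-19:00 (add 6h to convert from UTC-6).
Jamal in UTC: 08:15-09:30, 12:15-15:45, 16:15-17:30 (subtract 3h to convert from UTC+3).
Bianca in UTC: 11:45-13:15, 14:45-16:15, 16:30-17:45 (add 6h to convert from UTC-6).
Vera in UTC: 08:45-09:15, 11:00-13:00, 16:45-17:15, 17:45-19:00 (add 6h to convert from UTC-6).
Dana in UTC: 09:30-11:15, 12:00-13:30, 14:45-19:00 (subtract 1h to convert from UTC+1).
Tomás in UTC: 08:15-09:45, 10:45-18:15 (subtract 2h to convert from UTC+2).
Imani, Vera, and Tomás can make the full 11:30-12:30 slot — that's 3.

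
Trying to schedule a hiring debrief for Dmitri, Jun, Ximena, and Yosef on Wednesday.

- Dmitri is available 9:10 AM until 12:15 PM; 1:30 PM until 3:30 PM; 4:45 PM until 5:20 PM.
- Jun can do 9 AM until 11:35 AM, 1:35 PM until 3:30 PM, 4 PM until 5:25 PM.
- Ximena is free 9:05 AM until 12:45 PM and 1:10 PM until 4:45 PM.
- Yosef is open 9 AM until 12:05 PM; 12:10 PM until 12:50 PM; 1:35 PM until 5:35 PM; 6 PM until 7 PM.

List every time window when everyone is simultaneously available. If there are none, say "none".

Dmitri ∩ Jun: 09:10-11:35, 13:35-15:30, 16:45-17:20.
Dmitri ∩ Jun ∩ Ximena: 09:10-11:35, 13:35-15:30.
Dmitri ∩ Jun ∩ Ximena ∩ Yosef: 09:10-11:35, 13:35-15:30.

09:10-11:35, 13:35-15:30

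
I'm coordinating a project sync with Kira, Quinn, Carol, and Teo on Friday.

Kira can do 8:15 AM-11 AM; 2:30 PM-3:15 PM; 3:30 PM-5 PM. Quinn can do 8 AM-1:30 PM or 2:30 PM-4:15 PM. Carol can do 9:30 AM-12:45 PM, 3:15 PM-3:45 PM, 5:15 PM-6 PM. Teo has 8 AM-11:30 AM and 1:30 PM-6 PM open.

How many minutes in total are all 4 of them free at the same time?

Kira ∩ Quinn: 08:15-11:00, 14:30-15:15, 15:30-16:15.
Kira ∩ Quinn ∩ Carol: 09:30-11:00, 15:30-15:45.
Kira ∩ Quinn ∩ Carol ∩ Teo: 09:30-11:00, 15:30-15:45.
Summing the common windows: 90 + 15 = 105 minutes.

105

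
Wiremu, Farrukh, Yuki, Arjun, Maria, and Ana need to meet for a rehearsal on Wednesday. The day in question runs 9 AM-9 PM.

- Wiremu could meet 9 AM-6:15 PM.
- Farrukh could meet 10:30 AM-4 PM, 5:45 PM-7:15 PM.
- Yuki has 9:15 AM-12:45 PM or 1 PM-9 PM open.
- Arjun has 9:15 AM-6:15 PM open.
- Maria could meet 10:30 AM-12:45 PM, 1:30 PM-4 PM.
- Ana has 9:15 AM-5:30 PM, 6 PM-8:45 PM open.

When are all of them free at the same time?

10:30-12:45, 13:30-16:00

Wiremu ∩ Farrukh: 10:30-16:00, 17:45-18:15.
Wiremu ∩ Farrukh ∩ Yuki: 10:30-12:45, 13:00-16:00, 17:45-18:15.
Wiremu ∩ Farrukh ∩ Yuki ∩ Arjun: 10:30-12:45, 13:00-16:00, 17:45-18:15.
Wiremu ∩ Farrukh ∩ Yuki ∩ Arjun ∩ Maria: 10:30-12:45, 13:30-16:00.
Wiremu ∩ Farrukh ∩ Yuki ∩ Arjun ∩ Maria ∩ Ana: 10:30-12:45, 13:30-16:00.
So the common availability across everyone is 10:30-12:45, 13:30-16:00.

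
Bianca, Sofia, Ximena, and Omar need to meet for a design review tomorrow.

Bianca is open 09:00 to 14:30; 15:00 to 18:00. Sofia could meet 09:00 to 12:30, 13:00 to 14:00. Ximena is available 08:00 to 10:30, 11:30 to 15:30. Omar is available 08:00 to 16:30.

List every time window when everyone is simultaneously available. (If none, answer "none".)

09:00-10:30, 11:30-12:30, 13:00-14:00

Bianca ∩ Sofia: 09:00-12:30, 13:00-14:00.
Bianca ∩ Sofia ∩ Ximena: 09:00-10:30, 11:30-12:30, 13:00-14:00.
Bianca ∩ Sofia ∩ Ximena ∩ Omar: 09:00-10:30, 11:30-12:30, 13:00-14:00.
Those are the intersection windows.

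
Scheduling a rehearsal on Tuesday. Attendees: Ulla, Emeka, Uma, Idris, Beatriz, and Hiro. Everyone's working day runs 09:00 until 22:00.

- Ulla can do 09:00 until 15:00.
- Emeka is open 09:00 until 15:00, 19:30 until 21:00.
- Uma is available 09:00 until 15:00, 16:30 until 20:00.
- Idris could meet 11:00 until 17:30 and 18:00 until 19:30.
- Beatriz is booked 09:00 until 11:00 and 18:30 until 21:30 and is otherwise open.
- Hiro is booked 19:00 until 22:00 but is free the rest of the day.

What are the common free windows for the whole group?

Ulla free: 09:00-15:00.
Emeka free: 09:00-15:00, 19:30-21:00.
Uma free: 09:00-15:00, 16:30-20:00.
Idris free: 11:00-17:30, 18:00-19:30.
Beatriz free: 11:00-18:30, 21:30-22:00 (invert busy blocks within the working day).
Hiro free: 09:00-19:00 (invert busy blocks within the working day).
Ulla ∩ Emeka: 09:00-15:00.
Ulla ∩ Emeka ∩ Uma: 09:00-15:00.
Ulla ∩ Emeka ∩ Uma ∩ Idris: 11:00-15:00.
Ulla ∩ Emeka ∩ Uma ∩ Idris ∩ Beatriz: 11:00-15:00.
Ulla ∩ Emeka ∩ Uma ∩ Idris ∩ Beatriz ∩ Hiro: 11:00-15:00.

11:00-15:00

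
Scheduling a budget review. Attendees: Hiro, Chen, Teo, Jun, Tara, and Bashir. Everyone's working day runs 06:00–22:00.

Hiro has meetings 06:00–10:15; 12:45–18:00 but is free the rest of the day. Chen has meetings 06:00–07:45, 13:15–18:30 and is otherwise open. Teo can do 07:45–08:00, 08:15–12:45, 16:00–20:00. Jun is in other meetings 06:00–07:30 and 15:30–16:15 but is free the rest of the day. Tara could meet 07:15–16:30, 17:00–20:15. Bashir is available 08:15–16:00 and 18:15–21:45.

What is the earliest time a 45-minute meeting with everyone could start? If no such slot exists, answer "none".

10:15

Hiro free: 10:15-12:45, 18:00-22:00 (invert busy blocks within the working day).
Chen free: 07:45-13:15, 18:30-22:00 (invert busy blocks within the working day).
Teo free: 07:45-08:00, 08:15-12:45, 16:00-20:00.
Jun free: 07:30-15:30, 16:15-22:00 (invert busy blocks within the working day).
Tara free: 07:15-16:30, 17:00-20:15.
Bashir free: 08:15-16:00, 18:15-21:45.
Hiro ∩ Chen: 10:15-12:45, 18:30-22:00.
Hiro ∩ Chen ∩ Teo: 10:15-12:45, 18:30-20:00.
Hiro ∩ Chen ∩ Teo ∩ Jun: 10:15-12:45, 18:30-20:00.
Hiro ∩ Chen ∩ Teo ∩ Jun ∩ Tara: 10:15-12:45, 18:30-20:00.
Hiro ∩ Chen ∩ Teo ∩ Jun ∩ Tara ∩ Bashir: 10:15-12:45, 18:30-20:00.
Those are the intersection windows.
The first common window of at least 45 minutes is 10:15-12:45, so the earliest start is 10:15.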